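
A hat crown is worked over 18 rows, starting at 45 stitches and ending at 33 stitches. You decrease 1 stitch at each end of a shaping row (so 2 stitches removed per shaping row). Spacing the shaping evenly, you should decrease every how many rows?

Stitches to remove: |33 − 45| = 12.
Shaping rows needed: 12 / 2 = 6.
18 rows / 6 = every 3 rows.

Decrease every 3rd row.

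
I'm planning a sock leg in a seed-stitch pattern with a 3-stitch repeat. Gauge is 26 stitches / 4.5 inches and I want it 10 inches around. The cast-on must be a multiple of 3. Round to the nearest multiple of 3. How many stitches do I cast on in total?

Cast on 57 stitches.

26 / 4.5 = 5.778 sts per inch.
10 × 5.778 = 57.78 sts.
Nearest multiple of 3: 57.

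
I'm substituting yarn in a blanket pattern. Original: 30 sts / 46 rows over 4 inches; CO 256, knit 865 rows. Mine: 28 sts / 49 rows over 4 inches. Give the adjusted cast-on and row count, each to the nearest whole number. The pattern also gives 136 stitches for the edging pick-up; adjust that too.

Cast on 239 stitches; work 921 rows; edging pick-up 127 stitches.

Stitches: 256 × 28/30 = 238.93 → 239.
Rows: 865 × 49/46 = 921.41 → 921.
edging pick-up: 136 × 28/30 = 126.93 → 127.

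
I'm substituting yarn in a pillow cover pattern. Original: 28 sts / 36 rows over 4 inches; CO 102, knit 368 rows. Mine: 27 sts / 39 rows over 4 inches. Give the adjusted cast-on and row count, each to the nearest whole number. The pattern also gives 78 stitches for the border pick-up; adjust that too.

Stitches: 102 × 27/28 = 98.36 → 98.
Rows: 368 × 39/36 = 398.67 → 399.
border pick-up: 78 × 27/28 = 75.21 → 75.

Cast on 98 stitches; work 399 rows; border pick-up 75 stitches.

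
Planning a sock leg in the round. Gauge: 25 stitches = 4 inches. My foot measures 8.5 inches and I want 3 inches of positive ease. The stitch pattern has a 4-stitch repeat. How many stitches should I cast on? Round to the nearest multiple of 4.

Cast on 72 stitches.

Finished = 8.5 + 3 = 11.5 inches.
25 / 4 = 6.25 sts/in.
11.5 × 6.25 = 71.88 sts.
Nearest multiple of 4: 72.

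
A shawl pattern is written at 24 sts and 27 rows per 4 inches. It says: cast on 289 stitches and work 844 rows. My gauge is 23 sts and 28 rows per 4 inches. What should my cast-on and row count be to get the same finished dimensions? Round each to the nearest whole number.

Stitches: 289 × 23/24 = 276.96 → 277.
Rows: 844 × 28/27 = 875.26 → 875.

Cast on 277 stitches; work 875 rows.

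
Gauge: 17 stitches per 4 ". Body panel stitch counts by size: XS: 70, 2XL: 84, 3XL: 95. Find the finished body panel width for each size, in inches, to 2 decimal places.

17/4 = 4.25 sts per in.
XS: 70 / 4.25 = 16.471 → 16.47 in.
2XL: 84 / 4.25 = 19.765 → 19.76 in.
3XL: 95 / 4.25 = 22.353 → 22.35 in.

XS 16.47 inches; 2XL 19.76 inches; 3XL 22.35 inches.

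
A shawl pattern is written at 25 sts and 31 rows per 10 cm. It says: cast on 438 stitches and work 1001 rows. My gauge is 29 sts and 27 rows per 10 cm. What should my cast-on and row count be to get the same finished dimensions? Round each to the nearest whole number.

Cast on 508 stitches; work 872 rows.

Stitches: 438 × 29/25 = 508.08 → 508.
Rows: 1001 × 27/31 = 871.84 → 872.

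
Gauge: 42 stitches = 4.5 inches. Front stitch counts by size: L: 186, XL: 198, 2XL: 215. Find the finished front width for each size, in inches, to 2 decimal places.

42/4.5 = 9.333 sts per in.
L: 186 / 9.333 = 19.929 → 19.93 in.
XL: 198 / 9.333 = 21.214 → 21.21 in.
2XL: 215 / 9.333 = 23.036 → 23.04 in.

L 19.93 inches; XL 21.21 inches; 2XL 23.04 inches.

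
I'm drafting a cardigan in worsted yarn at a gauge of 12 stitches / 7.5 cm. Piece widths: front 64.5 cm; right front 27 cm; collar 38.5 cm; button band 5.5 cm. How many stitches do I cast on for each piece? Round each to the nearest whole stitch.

front 103; right front 43; collar 62; button band 9.

Rate = 12/7.5 = 1.6 sts per cm.
front: 64.5 × 1.6 = 103.20 → 103.
right front: 27 × 1.6 = 43.20 → 43.
collar: 38.5 × 1.6 = 61.60 → 62.
button band: 5.5 × 1.6 = 8.80 → 9.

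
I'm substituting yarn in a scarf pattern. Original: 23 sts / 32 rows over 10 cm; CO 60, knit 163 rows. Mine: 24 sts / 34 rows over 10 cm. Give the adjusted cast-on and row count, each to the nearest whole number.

Stitches: 60 × 24/23 = 62.61 → 63.
Rows: 163 × 34/32 = 173.19 → 173.

Cast on 63 stitches; work 173 rows.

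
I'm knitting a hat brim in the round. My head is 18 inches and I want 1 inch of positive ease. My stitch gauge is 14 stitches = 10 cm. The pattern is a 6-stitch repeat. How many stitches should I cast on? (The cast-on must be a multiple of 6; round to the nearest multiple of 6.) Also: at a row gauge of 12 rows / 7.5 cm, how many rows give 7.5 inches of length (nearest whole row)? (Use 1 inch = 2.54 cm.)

Cast on 66 stitches; work 30 rows.

Finished = 18 + 1 = 19 inches.
19 inches × 2.54 = 48.26 cm.
14/10 = 1.4 sts per cm; 48.26 × 1.4 = 67.56 sts.
Nearest multiple of 6 → 66.
7.5 inches = 19.05 cm; × 1.6 = 30.48 → 30 rows.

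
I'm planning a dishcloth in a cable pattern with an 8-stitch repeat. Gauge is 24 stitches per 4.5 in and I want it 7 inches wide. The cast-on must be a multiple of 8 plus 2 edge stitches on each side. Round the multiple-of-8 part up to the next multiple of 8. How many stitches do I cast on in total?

24 / 4.5 = 5.333 sts per inch.
7 × 5.333 = 37.33 sts.
Less 4 edge sts → 33.33 for the repeat.
Next multiple of 8: 40.
Add back 4 edge sts → 44.

Cast on 44 stitches.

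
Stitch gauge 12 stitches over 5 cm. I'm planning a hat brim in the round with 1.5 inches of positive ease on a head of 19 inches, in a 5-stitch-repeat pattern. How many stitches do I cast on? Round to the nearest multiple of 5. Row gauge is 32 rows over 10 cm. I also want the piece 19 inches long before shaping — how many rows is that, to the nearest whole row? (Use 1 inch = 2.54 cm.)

Cast on 125 stitches; work 154 rows.

Finished = 19 + 1.5 = 20.5 inches.
20.5 inches × 2.54 = 52.07 cm.
12/5 = 2.4 sts per cm; 52.07 × 2.4 = 124.97 sts.
Nearest multiple of 5 → 125.
19 inches = 48.26 cm; × 3.2 = 154.43 → 154 rows.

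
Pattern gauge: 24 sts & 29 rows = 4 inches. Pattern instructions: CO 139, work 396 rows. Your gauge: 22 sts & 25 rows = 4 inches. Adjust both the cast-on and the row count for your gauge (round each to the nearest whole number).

Cast on 127 stitches; work 341 rows.

Stitches: 139 × 22/24 = 127.42 → 127.
Rows: 396 × 25/29 = 341.38 → 341.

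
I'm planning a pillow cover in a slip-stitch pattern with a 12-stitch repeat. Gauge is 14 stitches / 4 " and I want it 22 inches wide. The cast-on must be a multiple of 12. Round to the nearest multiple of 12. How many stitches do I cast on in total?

14 / 4 = 3.5 sts per inch.
22 × 3.5 = 77.00 sts.
Nearest multiple of 12: 72.

Cast on 72 stitches.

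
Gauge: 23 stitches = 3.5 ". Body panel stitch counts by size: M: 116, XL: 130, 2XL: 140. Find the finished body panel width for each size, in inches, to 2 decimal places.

M 17.65 inches; XL 19.78 inches; 2XL 21.30 inches.

23/3.5 = 6.571 sts per in.
M: 116 / 6.571 = 17.652 → 17.65 in.
XL: 130 / 6.571 = 19.783 → 19.78 in.
2XL: 140 / 6.571 = 21.304 → 21.30 in.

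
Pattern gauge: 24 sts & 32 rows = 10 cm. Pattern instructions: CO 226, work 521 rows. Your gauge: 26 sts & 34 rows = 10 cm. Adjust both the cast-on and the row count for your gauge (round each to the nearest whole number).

Stitches: 226 × 26/24 = 244.83 → 245.
Rows: 521 × 34/32 = 553.56 → 554.

Cast on 245 stitches; work 554 rows.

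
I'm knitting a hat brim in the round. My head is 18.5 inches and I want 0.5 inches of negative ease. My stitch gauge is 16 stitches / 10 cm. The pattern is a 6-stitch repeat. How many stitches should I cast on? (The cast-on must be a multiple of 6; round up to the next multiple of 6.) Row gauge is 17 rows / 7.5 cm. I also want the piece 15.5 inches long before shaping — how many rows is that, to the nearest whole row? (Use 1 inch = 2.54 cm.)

Finished = 18.5 − 0.5 = 18 inches.
18 inches × 2.54 = 45.72 cm.
16/10 = 1.6 sts per cm; 45.72 × 1.6 = 73.15 sts.
Next multiple of 6 → 78.
15.5 inches = 39.37 cm; × 2.267 = 89.24 → 89 rows.

Cast on 78 stitches; work 89 rows.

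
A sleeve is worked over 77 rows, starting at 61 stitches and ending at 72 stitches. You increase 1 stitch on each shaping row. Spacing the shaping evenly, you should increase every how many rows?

Increase every 7th row.

Stitches to add: |72 − 61| = 11.
Shaping rows needed: 11 / 1 = 11.
77 rows / 11 = every 7 rows.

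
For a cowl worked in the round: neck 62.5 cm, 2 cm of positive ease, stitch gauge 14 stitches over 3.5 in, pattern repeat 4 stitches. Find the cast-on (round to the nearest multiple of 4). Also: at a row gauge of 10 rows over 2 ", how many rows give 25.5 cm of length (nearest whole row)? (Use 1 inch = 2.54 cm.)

Finished = 62.5 + 2 = 64.5 cm.
64.5 cm × 1/2.54 = 25.39 inches.
14/3.5 = 4 sts per in; 25.39 × 4 = 101.57 sts.
Nearest multiple of 4 → 100.
25.5 cm = 10.04 inches; × 5 = 50.20 → 50 rows.

Cast on 100 stitches; work 50 rows.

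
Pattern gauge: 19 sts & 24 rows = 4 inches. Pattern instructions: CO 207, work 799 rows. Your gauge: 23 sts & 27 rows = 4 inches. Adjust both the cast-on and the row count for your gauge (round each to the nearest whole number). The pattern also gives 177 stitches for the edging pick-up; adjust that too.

Cast on 251 stitches; work 899 rows; edging pick-up 214 stitches.

Stitches: 207 × 23/19 = 250.58 → 251.
Rows: 799 × 27/24 = 898.88 → 899.
edging pick-up: 177 × 23/19 = 214.26 → 214.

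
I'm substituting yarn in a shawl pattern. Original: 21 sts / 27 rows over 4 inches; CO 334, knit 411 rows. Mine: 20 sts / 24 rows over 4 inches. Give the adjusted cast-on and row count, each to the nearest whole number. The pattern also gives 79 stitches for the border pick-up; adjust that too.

Stitches: 334 × 20/21 = 318.10 → 318.
Rows: 411 × 24/27 = 365.33 → 365.
border pick-up: 79 × 20/21 = 75.24 → 75.

Cast on 318 stitches; work 365 rows; border pick-up 75 stitches.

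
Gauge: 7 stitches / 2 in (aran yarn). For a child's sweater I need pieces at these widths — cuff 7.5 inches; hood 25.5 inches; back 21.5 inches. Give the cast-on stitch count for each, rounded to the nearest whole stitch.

Rate = 7/2 = 3.5 sts per in.
cuff: 7.5 × 3.5 = 26.25 → 26.
hood: 25.5 × 3.5 = 89.25 → 89.
back: 21.5 × 3.5 = 75.25 → 75.

cuff 26; hood 89; back 75.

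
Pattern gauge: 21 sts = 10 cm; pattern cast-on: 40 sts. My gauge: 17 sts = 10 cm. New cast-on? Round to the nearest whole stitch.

32 stitches.

Scale factor = 17 / 21 = 0.810.
40 × 17 / 21 = 32.38 sts.
→ 32 sts.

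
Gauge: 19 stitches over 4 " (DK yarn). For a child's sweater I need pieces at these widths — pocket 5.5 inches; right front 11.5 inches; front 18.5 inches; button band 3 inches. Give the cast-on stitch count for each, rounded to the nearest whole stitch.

pocket 26; right front 55; front 88; button band 14.

Rate = 19/4 = 4.75 sts per in.
pocket: 5.5 × 4.75 = 26.12 → 26.
right front: 11.5 × 4.75 = 54.62 → 55.
front: 18.5 × 4.75 = 87.88 → 88.
button band: 3 × 4.75 = 14.25 → 14.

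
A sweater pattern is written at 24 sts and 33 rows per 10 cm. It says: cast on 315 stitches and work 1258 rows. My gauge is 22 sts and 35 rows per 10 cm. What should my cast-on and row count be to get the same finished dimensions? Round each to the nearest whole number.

Cast on 289 stitches; work 1334 rows.

Stitches: 315 × 22/24 = 288.75 → 289.
Rows: 1258 × 35/33 = 1334.24 → 1334.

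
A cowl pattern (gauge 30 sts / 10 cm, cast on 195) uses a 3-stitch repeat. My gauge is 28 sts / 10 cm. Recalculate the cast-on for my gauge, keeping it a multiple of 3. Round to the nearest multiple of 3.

195 × 28 / 30 = 182.00.
Nearest multiple of 3: 183.

CO 183 sts.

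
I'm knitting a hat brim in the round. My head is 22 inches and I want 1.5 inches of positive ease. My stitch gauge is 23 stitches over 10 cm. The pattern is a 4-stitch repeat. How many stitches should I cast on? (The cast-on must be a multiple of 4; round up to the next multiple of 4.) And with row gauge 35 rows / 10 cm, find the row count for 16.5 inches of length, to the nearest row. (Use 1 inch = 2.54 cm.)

Cast on 140 stitches; work 147 rows.

Finished = 22 + 1.5 = 23.5 inches.
23.5 inches × 2.54 = 59.69 cm.
23/10 = 2.3 sts per cm; 59.69 × 2.3 = 137.29 sts.
Next multiple of 4 → 140.
16.5 inches = 41.91 cm; × 3.5 = 146.69 → 147 rows.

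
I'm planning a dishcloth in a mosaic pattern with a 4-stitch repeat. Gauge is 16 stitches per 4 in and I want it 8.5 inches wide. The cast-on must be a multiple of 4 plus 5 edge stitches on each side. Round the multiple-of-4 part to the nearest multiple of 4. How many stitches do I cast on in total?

CO 34 sts.

16 / 4 = 4 sts per inch.
8.5 × 4 = 34.00 sts.
Less 10 edge sts → 24.00 for the repeat.
Nearest multiple of 4: 24.
Add back 10 edge sts → 34.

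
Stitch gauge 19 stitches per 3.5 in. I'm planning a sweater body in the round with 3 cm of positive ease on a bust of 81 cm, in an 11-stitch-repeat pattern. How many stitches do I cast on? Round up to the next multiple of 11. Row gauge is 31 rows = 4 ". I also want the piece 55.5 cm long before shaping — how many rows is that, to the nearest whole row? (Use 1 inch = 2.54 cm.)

Finished = 81 + 3 = 84 cm.
84 cm × 1/2.54 = 33.07 inches.
19/3.5 = 5.429 sts per in; 33.07 × 5.429 = 179.53 sts.
Next multiple of 11 → 187.
55.5 cm = 21.85 inches; × 7.75 = 169.34 → 169 rows.

Cast on 187 stitches; work 169 rows.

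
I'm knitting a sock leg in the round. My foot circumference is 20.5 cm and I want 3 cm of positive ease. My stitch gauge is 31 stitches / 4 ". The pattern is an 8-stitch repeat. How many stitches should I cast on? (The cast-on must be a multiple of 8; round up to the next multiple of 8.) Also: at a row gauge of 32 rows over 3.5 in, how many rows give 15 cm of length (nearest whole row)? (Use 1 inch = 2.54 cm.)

Cast on 72 stitches; work 54 rows.

Finished = 20.5 + 3 = 23.5 cm.
23.5 cm × 1/2.54 = 9.25 inches.
31/4 = 7.75 sts per in; 9.25 × 7.75 = 71.70 sts.
Next multiple of 8 → 72.
15 cm = 5.91 inches; × 9.143 = 53.99 → 54 rows.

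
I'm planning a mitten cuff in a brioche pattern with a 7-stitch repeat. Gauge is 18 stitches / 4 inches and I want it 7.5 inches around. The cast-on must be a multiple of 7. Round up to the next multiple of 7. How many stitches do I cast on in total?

18 / 4 = 4.5 sts per inch.
7.5 × 4.5 = 33.75 sts.
Next multiple of 7: 35.

35 stitches.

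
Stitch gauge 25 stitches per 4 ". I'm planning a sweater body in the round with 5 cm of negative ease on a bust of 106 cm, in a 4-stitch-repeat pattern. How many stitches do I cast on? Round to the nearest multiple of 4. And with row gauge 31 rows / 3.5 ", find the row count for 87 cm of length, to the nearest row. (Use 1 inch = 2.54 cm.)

Finished = 106 − 5 = 101 cm.
101 cm × 1/2.54 = 39.76 inches.
25/4 = 6.25 sts per in; 39.76 × 6.25 = 248.52 sts.
Nearest multiple of 4 → 248.
87 cm = 34.25 inches; × 8.857 = 303.37 → 303 rows.

Cast on 248 stitches; work 303 rows.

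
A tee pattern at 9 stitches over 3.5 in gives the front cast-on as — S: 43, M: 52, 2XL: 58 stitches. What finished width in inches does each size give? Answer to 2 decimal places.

9/3.5 = 2.571 sts per in.
S: 43 / 2.571 = 16.722 → 16.72 in.
M: 52 / 2.571 = 20.222 → 20.22 in.
2XL: 58 / 2.571 = 22.556 → 22.56 in.

S 16.72 inches; M 20.22 inches; 2XL 22.56 inches.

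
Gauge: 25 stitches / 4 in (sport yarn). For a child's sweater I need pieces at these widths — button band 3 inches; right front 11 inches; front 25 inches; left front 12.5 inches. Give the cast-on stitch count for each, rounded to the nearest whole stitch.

button band 19; right front 69; front 156; left front 78.

Rate = 25/4 = 6.25 sts per in.
button band: 3 × 6.25 = 18.75 → 19.
right front: 11 × 6.25 = 68.75 → 69.
front: 25 × 6.25 = 156.25 → 156.
left front: 12.5 × 6.25 = 78.12 → 78.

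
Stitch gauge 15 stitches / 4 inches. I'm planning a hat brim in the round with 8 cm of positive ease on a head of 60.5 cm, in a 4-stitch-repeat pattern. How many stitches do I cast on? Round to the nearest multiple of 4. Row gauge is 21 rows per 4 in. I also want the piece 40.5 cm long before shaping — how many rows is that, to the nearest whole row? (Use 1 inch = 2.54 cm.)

Finished = 60.5 + 8 = 68.5 cm.
68.5 cm × 1/2.54 = 26.97 inches.
15/4 = 3.75 sts per in; 26.97 × 3.75 = 101.13 sts.
Nearest multiple of 4 → 100.
40.5 cm = 15.94 inches; × 5.25 = 83.71 → 84 rows.

Cast on 100 stitches; work 84 rows.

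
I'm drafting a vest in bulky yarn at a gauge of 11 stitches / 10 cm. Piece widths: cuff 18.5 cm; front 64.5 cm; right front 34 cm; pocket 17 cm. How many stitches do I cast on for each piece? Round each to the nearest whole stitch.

Rate = 11/10 = 1.1 sts per cm.
cuff: 18.5 × 1.1 = 20.35 → 20.
front: 64.5 × 1.1 = 70.95 → 71.
right front: 34 × 1.1 = 37.40 → 37.
pocket: 17 × 1.1 = 18.70 → 19.

cuff 20; front 71; right front 37; pocket 19.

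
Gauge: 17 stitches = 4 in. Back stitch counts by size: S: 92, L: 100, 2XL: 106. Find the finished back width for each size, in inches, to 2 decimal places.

17/4 = 4.25 sts per in.
S: 92 / 4.25 = 21.647 → 21.65 in.
L: 100 / 4.25 = 23.529 → 23.53 in.
2XL: 106 / 4.25 = 24.941 → 24.94 in.

S 21.65 inches; L 23.53 inches; 2XL 24.94 inches.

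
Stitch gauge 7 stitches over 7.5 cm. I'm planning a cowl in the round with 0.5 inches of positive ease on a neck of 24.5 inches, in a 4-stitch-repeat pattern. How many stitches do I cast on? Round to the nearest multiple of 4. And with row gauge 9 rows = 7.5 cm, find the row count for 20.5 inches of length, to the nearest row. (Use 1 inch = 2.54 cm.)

Finished = 24.5 + 0.5 = 25 inches.
25 inches × 2.54 = 63.50 cm.
7/7.5 = 0.933 sts per cm; 63.50 × 0.933 = 59.27 sts.
Nearest multiple of 4 → 60.
20.5 inches = 52.07 cm; × 1.2 = 62.48 → 62 rows.

Cast on 60 stitches; work 62 rows.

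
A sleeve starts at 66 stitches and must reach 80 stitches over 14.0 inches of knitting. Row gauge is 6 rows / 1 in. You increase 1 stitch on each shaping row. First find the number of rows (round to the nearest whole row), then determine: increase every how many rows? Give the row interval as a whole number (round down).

Increase every 6th row.

Rows = 14.0 × 6 = 84.0 → 84 rows.
Stitches to add: 14 → 14 shaping rows (at 1 st each).
84 / 14 = 6.00 → every 6 rows.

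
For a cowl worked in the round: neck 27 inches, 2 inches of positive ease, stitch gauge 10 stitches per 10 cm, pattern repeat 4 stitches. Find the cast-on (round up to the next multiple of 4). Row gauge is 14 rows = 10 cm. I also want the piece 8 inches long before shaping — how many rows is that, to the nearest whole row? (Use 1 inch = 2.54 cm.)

Finished = 27 + 2 = 29 inches.
29 inches × 2.54 = 73.66 cm.
10/10 = 1 sts per cm; 73.66 × 1 = 73.66 sts.
Next multiple of 4 → 76.
8 inches = 20.32 cm; × 1.4 = 28.45 → 28 rows.

Cast on 76 stitches; work 28 rows.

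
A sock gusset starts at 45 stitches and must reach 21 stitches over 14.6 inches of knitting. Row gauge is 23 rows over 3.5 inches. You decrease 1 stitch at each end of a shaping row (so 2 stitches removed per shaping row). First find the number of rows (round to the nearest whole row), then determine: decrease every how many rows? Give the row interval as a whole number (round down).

Decrease every 8th row.

Rows = 14.6 × 6.571 = 95.9 → 96 rows.
Stitches to remove: 24 → 12 shaping rows (at 2 st each).
96 / 12 = 8.00 → every 8 rows.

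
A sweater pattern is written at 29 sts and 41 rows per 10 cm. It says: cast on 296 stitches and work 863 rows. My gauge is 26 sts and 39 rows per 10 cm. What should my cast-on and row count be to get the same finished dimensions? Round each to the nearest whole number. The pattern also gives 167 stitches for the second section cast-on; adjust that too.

Stitches: 296 × 26/29 = 265.38 → 265.
Rows: 863 × 39/41 = 820.90 → 821.
second section cast-on: 167 × 26/29 = 149.72 → 150.

Cast on 265 stitches; work 821 rows; second section cast-on 150 stitches.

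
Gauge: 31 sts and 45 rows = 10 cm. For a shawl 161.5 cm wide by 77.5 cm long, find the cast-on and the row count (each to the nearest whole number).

Stitch gauge = 31/10 = 3.1 sts/cm; 161.5 × 3.1 = 500.65 → 501 sts.
Row gauge = 45/10 = 4.5 rows/cm; 77.5 × 4.5 = 348.75 → 349 rows.

Cast on 501 stitches and work 349 rows.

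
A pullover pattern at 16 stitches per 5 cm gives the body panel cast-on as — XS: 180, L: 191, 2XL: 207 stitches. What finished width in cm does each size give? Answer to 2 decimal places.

16/5 = 3.2 sts per cm.
XS: 180 / 3.2 = 56.250 → 56.25 cm.
L: 191 / 3.2 = 59.688 → 59.69 cm.
2XL: 207 / 3.2 = 64.688 → 64.69 cm.

XS 56.25 cm; L 59.69 cm; 2XL 64.69 cm.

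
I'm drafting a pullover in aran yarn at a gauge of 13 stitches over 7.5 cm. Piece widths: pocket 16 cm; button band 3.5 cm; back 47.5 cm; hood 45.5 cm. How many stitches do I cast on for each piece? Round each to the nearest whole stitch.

Rate = 13/7.5 = 1.733 sts per cm.
pocket: 16 × 1.733 = 27.73 → 28.
button band: 3.5 × 1.733 = 6.07 → 6.
back: 47.5 × 1.733 = 82.33 → 82.
hood: 45.5 × 1.733 = 78.87 → 79.

pocket 28; button band 6; back 82; hood 79.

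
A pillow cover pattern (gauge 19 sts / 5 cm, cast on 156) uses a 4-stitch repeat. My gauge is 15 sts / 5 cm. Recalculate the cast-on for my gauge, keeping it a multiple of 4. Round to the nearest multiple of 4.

CO 124 sts.

156 × 15 / 19 = 123.16.
Nearest multiple of 4: 124.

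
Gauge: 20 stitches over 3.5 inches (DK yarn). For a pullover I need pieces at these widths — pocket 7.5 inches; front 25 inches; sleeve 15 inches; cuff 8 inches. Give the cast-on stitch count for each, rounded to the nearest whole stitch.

pocket 43; front 143; sleeve 86; cuff 46.

Rate = 20/3.5 = 5.714 sts per in.
pocket: 7.5 × 5.714 = 42.86 → 43.
front: 25 × 5.714 = 142.86 → 143.
sleeve: 15 × 5.714 = 85.71 → 86.
cuff: 8 × 5.714 = 45.71 → 46.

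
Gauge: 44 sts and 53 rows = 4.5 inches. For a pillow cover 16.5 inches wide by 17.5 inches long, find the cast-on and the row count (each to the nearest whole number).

Stitch gauge = 44/4.5 = 9.778 sts/in; 16.5 × 9.778 = 161.33 → 161 sts.
Row gauge = 53/4.5 = 11.778 rows/in; 17.5 × 11.778 = 206.11 → 206 rows.

Cast on 161 stitches and work 206 rows.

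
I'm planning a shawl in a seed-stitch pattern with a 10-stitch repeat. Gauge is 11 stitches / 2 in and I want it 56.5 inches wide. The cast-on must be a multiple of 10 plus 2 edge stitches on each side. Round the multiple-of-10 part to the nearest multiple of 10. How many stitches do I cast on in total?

11 / 2 = 5.5 sts per inch.
56.5 × 5.5 = 310.75 sts.
Less 4 edge sts → 306.75 for the repeat.
Nearest multiple of 10: 310.
Add back 4 edge sts → 314.

CO 314 sts.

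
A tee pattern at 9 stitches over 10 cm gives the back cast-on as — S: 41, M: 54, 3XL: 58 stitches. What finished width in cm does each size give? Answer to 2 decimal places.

S 45.56 cm; M 60.00 cm; 3XL 64.44 cm.

9/10 = 0.9 sts per cm.
S: 41 / 0.9 = 45.556 → 45.56 cm.
M: 54 / 0.9 = 60.000 → 60.00 cm.
3XL: 58 / 0.9 = 64.444 → 64.44 cm.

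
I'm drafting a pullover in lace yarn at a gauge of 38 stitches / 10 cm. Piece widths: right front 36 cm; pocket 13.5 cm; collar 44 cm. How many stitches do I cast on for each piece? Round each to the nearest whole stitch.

right front 137; pocket 51; collar 167.

Rate = 38/10 = 3.8 sts per cm.
right front: 36 × 3.8 = 136.80 → 137.
pocket: 13.5 × 3.8 = 51.30 → 51.
collar: 44 × 3.8 = 167.20 → 167.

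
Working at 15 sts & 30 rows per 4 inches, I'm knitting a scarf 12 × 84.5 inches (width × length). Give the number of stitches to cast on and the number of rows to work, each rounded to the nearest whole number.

Stitch gauge = 15/4 = 3.75 sts/in; 12 × 3.75 = 45.00 → 45 sts.
Row gauge = 30/4 = 7.5 rows/in; 84.5 × 7.5 = 633.75 → 634 rows.

Cast on 45 stitches and work 634 rows.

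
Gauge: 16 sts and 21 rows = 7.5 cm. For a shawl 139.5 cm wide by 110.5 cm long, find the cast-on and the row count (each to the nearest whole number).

Cast on 298 stitches and work 309 rows.

Stitch gauge = 16/7.5 = 2.133 sts/cm; 139.5 × 2.133 = 297.60 → 298 sts.
Row gauge = 21/7.5 = 2.8 rows/cm; 110.5 × 2.8 = 309.40 → 309 rows.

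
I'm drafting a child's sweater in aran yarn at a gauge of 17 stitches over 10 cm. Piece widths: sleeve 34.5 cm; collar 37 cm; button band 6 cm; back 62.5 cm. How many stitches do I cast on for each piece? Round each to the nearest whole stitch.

Rate = 17/10 = 1.7 sts per cm.
sleeve: 34.5 × 1.7 = 58.65 → 59.
collar: 37 × 1.7 = 62.90 → 63.
button band: 6 × 1.7 = 10.20 → 10.
back: 62.5 × 1.7 = 106.25 → 106.

sleeve 59; collar 63; button band 10; back 106.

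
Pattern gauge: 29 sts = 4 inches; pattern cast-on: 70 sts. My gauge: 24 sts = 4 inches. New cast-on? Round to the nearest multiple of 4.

Scale factor = 24 / 29 = 0.828.
70 × 24 / 29 = 57.93 sts.
→ 56 sts.

Cast on 56 stitches.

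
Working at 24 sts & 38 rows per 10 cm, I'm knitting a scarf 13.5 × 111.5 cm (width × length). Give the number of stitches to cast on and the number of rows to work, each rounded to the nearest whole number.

Stitch gauge = 24/10 = 2.4 sts/cm; 13.5 × 2.4 = 32.40 → 32 sts.
Row gauge = 38/10 = 3.8 rows/cm; 111.5 × 3.8 = 423.70 → 424 rows.

Cast on 32 stitches and work 424 rows.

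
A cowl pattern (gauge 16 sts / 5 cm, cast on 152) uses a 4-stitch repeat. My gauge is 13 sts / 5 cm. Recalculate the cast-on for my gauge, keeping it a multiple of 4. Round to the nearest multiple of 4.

Cast on 124 stitches.

152 × 13 / 16 = 123.50.
Nearest multiple of 4: 124.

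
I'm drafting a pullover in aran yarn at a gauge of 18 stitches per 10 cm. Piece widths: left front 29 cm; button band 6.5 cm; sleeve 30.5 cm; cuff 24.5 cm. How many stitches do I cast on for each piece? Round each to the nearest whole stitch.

left front 52; button band 12; sleeve 55; cuff 44.

Rate = 18/10 = 1.8 sts per cm.
left front: 29 × 1.8 = 52.20 → 52.
button band: 6.5 × 1.8 = 11.70 → 12.
sleeve: 30.5 × 1.8 = 54.90 → 55.
cuff: 24.5 × 1.8 = 44.10 → 44.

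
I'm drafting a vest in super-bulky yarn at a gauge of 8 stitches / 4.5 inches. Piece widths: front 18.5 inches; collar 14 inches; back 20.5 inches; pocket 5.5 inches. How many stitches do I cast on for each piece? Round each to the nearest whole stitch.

Rate = 8/4.5 = 1.778 sts per in.
front: 18.5 × 1.778 = 32.89 → 33.
collar: 14 × 1.778 = 24.89 → 25.
back: 20.5 × 1.778 = 36.44 → 36.
pocket: 5.5 × 1.778 = 9.78 → 10.

front 33; collar 25; back 36; pocket 10.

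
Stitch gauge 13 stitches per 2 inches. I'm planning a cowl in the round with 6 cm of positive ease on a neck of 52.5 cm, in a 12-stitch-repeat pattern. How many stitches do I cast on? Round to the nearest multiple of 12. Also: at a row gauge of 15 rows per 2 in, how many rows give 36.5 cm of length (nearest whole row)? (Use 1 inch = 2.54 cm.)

Cast on 144 stitches; work 108 rows.

Finished = 52.5 + 6 = 58.5 cm.
58.5 cm × 1/2.54 = 23.03 inches.
13/2 = 6.5 sts per in; 23.03 × 6.5 = 149.70 sts.
Nearest multiple of 12 → 144.
36.5 cm = 14.37 inches; × 7.5 = 107.78 → 108 rows.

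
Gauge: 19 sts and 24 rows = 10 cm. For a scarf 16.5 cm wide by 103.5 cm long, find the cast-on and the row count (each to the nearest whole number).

Cast on 31 stitches and work 248 rows.

Stitch gauge = 19/10 = 1.9 sts/cm; 16.5 × 1.9 = 31.35 → 31 sts.
Row gauge = 24/10 = 2.4 rows/cm; 103.5 × 2.4 = 248.40 → 248 rows.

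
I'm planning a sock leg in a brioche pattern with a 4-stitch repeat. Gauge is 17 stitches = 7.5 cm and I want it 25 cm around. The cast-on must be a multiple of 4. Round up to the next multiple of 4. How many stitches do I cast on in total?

Cast on 60 stitches.

17 / 7.5 = 2.267 sts per cm.
25 × 2.267 = 56.67 sts.
Next multiple of 4: 60.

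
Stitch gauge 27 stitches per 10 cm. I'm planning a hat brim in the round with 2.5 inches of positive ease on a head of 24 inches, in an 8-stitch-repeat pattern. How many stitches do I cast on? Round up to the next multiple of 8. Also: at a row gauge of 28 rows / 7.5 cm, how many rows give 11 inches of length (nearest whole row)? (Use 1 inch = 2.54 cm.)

Finished = 24 + 2.5 = 26.5 inches.
26.5 inches × 2.54 = 67.31 cm.
27/10 = 2.7 sts per cm; 67.31 × 2.7 = 181.74 sts.
Next multiple of 8 → 184.
11 inches = 27.94 cm; × 3.733 = 104.31 → 104 rows.

Cast on 184 stitches; work 104 rows.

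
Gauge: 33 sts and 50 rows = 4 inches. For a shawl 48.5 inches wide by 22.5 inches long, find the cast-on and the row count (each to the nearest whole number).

Cast on 400 stitches and work 281 rows.

Stitch gauge = 33/4 = 8.25 sts/in; 48.5 × 8.25 = 400.12 → 400 sts.
Row gauge = 50/4 = 12.5 rows/in; 22.5 × 12.5 = 281.25 → 281 rows.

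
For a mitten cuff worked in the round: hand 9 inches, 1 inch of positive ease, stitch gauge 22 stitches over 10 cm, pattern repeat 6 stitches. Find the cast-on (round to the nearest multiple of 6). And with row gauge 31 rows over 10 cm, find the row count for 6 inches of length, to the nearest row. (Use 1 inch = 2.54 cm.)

Cast on 54 stitches; work 47 rows.

Finished = 9 + 1 = 10 inches.
10 inches × 2.54 = 25.40 cm.
22/10 = 2.2 sts per cm; 25.40 × 2.2 = 55.88 sts.
Nearest multiple of 6 → 54.
6 inches = 15.24 cm; × 3.1 = 47.24 → 47 rows.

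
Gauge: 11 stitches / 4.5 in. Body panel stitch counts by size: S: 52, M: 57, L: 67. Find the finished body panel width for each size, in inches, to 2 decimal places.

S 21.27 inches; M 23.32 inches; L 27.41 inches.

11/4.5 = 2.444 sts per in.
S: 52 / 2.444 = 21.273 → 21.27 in.
M: 57 / 2.444 = 23.318 → 23.32 in.
L: 67 / 2.444 = 27.409 → 27.41 in.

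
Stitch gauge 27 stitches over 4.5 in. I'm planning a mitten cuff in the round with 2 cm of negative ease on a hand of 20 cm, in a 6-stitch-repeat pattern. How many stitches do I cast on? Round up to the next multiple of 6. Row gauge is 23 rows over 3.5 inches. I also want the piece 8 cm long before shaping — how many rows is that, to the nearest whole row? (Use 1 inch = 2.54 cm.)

Cast on 48 stitches; work 21 rows.

Finished = 20 − 2 = 18 cm.
18 cm × 1/2.54 = 7.09 inches.
27/4.5 = 6 sts per in; 7.09 × 6 = 42.52 sts.
Next multiple of 6 → 48.
8 cm = 3.15 inches; × 6.571 = 20.70 → 21 rows.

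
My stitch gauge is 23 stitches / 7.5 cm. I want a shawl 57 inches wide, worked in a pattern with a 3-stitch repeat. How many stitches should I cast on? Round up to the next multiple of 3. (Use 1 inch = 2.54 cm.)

CO 444 sts.

57 in = 57 × 2.54 = 144.78 cm.
23 / 7.5 = 3.067 sts/cm.
144.78 × 3.067 = 443.99 sts.
→ 444.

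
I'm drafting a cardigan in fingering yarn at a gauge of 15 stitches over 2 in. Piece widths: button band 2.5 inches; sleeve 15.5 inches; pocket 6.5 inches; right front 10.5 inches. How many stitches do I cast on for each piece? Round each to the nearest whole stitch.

button band 19; sleeve 116; pocket 49; right front 79.

Rate = 15/2 = 7.5 sts per in.
button band: 2.5 × 7.5 = 18.75 → 19.
sleeve: 15.5 × 7.5 = 116.25 → 116.
pocket: 6.5 × 7.5 = 48.75 → 49.
right front: 10.5 × 7.5 = 78.75 → 79.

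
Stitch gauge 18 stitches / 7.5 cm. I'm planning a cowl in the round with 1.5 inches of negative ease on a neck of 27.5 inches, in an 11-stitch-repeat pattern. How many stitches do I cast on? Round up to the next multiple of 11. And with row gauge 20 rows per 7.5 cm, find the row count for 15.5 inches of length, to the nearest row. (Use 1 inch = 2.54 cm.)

Cast on 165 stitches; work 105 rows.

Finished = 27.5 − 1.5 = 26 inches.
26 inches × 2.54 = 66.04 cm.
18/7.5 = 2.4 sts per cm; 66.04 × 2.4 = 158.50 sts.
Next multiple of 11 → 165.
15.5 inches = 39.37 cm; × 2.667 = 104.99 → 105 rows.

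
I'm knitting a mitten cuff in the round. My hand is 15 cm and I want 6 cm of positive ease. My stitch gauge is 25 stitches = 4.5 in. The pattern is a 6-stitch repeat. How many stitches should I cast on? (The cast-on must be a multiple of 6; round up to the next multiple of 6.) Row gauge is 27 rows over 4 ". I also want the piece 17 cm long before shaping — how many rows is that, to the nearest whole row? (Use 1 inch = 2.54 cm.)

Finished = 15 + 6 = 21 cm.
21 cm × 1/2.54 = 8.27 inches.
25/4.5 = 5.556 sts per in; 8.27 × 5.556 = 45.93 sts.
Next multiple of 6 → 48.
17 cm = 6.69 inches; × 6.75 = 45.18 → 45 rows.

Cast on 48 stitches; work 45 rows.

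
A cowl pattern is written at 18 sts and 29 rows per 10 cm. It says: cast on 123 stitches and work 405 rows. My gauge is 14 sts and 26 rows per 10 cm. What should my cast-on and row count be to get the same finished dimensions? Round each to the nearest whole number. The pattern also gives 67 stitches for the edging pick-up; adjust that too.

Stitches: 123 × 14/18 = 95.67 → 96.
Rows: 405 × 26/29 = 363.10 → 363.
edging pick-up: 67 × 14/18 = 52.11 → 52.

Cast on 96 stitches; work 363 rows; edging pick-up 52 stitches.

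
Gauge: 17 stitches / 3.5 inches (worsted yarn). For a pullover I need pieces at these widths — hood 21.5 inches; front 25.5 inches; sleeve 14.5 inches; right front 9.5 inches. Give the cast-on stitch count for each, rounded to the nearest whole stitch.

Rate = 17/3.5 = 4.857 sts per in.
hood: 21.5 × 4.857 = 104.43 → 104.
front: 25.5 × 4.857 = 123.86 → 124.
sleeve: 14.5 × 4.857 = 70.43 → 70.
right front: 9.5 × 4.857 = 46.14 → 46.

hood 104; front 124; sleeve 70; right front 46.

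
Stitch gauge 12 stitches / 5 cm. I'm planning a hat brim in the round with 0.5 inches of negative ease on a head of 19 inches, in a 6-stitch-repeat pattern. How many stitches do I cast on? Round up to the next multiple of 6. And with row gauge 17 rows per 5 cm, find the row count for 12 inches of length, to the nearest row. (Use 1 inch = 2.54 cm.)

Cast on 114 stitches; work 104 rows.

Finished = 19 − 0.5 = 18.5 inches.
18.5 inches × 2.54 = 46.99 cm.
12/5 = 2.4 sts per cm; 46.99 × 2.4 = 112.78 sts.
Next multiple of 6 → 114.
12 inches = 30.48 cm; × 3.4 = 103.63 → 104 rows.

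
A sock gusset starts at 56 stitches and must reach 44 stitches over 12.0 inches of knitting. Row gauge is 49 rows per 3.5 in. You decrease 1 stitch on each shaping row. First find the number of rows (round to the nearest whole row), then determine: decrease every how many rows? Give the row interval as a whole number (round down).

Decrease every 14th row.

Rows = 12.0 × 14 = 168.0 → 168 rows.
Stitches to remove: 12 → 12 shaping rows (at 1 st each).
168 / 12 = 14.00 → every 14 rows.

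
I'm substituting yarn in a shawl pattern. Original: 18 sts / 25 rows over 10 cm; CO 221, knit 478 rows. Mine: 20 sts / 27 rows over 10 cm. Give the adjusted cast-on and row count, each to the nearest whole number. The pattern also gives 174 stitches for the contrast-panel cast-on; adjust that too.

Cast on 246 stitches; work 516 rows; contrast-panel cast-on 193 stitches.

Stitches: 221 × 20/18 = 245.56 → 246.
Rows: 478 × 27/25 = 516.24 → 516.
contrast-panel cast-on: 174 × 20/18 = 193.33 → 193.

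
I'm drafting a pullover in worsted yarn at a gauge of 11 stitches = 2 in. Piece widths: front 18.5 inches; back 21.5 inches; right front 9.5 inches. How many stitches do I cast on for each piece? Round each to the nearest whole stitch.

front 102; back 118; right front 52.

Rate = 11/2 = 5.5 sts per in.
front: 18.5 × 5.5 = 101.75 → 102.
back: 21.5 × 5.5 = 118.25 → 118.
right front: 9.5 × 5.5 = 52.25 → 52.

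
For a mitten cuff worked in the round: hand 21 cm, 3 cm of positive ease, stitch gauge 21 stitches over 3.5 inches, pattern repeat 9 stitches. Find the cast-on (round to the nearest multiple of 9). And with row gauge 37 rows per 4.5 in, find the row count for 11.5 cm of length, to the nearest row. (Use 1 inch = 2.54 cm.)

Finished = 21 + 3 = 24 cm.
24 cm × 1/2.54 = 9.45 inches.
21/3.5 = 6 sts per in; 9.45 × 6 = 56.69 sts.
Nearest multiple of 9 → 54.
11.5 cm = 4.53 inches; × 8.222 = 37.23 → 37 rows.

Cast on 54 stitches; work 37 rows.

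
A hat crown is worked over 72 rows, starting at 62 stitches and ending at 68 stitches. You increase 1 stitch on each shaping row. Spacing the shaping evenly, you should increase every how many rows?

Increase every 12th row.

Stitches to add: |68 − 62| = 6.
Shaping rows needed: 6 / 1 = 6.
72 rows / 6 = every 12 rows.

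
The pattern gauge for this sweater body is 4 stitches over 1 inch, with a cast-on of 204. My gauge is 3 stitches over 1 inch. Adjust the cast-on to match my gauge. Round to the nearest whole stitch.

Scale factor = 3 / 4 = 0.750.
204 × 3 / 4 = 153.00 sts.

CO 153 sts.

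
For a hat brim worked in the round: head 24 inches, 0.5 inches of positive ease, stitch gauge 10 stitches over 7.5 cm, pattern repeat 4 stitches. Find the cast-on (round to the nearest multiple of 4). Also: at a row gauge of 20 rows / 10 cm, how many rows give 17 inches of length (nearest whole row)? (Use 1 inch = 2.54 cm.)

Cast on 84 stitches; work 86 rows.

Finished = 24 + 0.5 = 24.5 inches.
24.5 inches × 2.54 = 62.23 cm.
10/7.5 = 1.333 sts per cm; 62.23 × 1.333 = 82.97 sts.
Nearest multiple of 4 → 84.
17 inches = 43.18 cm; × 2 = 86.36 → 86 rows.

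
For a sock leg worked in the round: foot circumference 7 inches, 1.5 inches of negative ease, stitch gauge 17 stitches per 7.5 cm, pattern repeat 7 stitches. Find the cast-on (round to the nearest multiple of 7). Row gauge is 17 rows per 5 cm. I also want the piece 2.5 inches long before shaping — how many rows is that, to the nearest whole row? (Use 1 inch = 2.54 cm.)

Cast on 35 stitches; work 22 rows.

Finished = 7 − 1.5 = 5.5 inches.
5.5 inches × 2.54 = 13.97 cm.
17/7.5 = 2.267 sts per cm; 13.97 × 2.267 = 31.67 sts.
Nearest multiple of 7 → 35.
2.5 inches = 6.35 cm; × 3.4 = 21.59 → 22 rows.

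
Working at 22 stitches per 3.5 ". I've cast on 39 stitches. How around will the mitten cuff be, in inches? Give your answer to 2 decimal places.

6.20 inches.

22 stitches / 3.5 inch = 6.286 stitches per inch.
39 / 6.286 = 6.205 inches.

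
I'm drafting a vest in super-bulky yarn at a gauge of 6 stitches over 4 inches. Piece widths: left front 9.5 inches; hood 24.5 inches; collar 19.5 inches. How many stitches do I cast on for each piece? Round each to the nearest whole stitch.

Rate = 6/4 = 1.5 sts per in.
left front: 9.5 × 1.5 = 14.25 → 14.
hood: 24.5 × 1.5 = 36.75 → 37.
collar: 19.5 × 1.5 = 29.25 → 29.

left front 14; hood 37; collar 29.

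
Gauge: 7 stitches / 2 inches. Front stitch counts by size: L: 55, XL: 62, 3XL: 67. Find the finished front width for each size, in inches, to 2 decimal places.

L 15.71 inches; XL 17.71 inches; 3XL 19.14 inches.

7/2 = 3.5 sts per in.
L: 55 / 3.5 = 15.714 → 15.71 in.
XL: 62 / 3.5 = 17.714 → 17.71 in.
3XL: 67 / 3.5 = 19.143 → 19.14 in.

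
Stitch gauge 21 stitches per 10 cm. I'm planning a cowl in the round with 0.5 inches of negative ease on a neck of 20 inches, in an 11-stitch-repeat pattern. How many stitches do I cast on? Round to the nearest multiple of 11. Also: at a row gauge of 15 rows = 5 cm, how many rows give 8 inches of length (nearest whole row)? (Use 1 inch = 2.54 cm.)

Finished = 20 − 0.5 = 19.5 inches.
19.5 inches × 2.54 = 49.53 cm.
21/10 = 2.1 sts per cm; 49.53 × 2.1 = 104.01 sts.
Nearest multiple of 11 → 99.
8 inches = 20.32 cm; × 3 = 60.96 → 61 rows.

Cast on 99 stitches; work 61 rows.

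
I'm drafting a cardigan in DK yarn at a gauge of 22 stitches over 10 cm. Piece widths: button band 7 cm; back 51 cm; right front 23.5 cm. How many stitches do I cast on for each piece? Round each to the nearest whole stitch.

button band 15; back 112; right front 52.

Rate = 22/10 = 2.2 sts per cm.
button band: 7 × 2.2 = 15.40 → 15.
back: 51 × 2.2 = 112.20 → 112.
right front: 23.5 × 2.2 = 51.70 → 52.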